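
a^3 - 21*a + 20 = (a - 4)*(a - 1)*(a + 5)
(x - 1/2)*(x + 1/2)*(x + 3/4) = x^3 + 3*x^2/4 - x/4 - 3/16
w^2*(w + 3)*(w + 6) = w^4 + 9*w^3 + 18*w^2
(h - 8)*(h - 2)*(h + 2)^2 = h^4 - 6*h^3 - 20*h^2 + 24*h + 64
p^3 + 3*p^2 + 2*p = p*(p + 1)*(p + 2)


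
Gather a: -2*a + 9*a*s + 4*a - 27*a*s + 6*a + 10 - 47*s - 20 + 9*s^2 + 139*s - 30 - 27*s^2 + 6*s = a*(8 - 18*s) - 18*s^2 + 98*s - 40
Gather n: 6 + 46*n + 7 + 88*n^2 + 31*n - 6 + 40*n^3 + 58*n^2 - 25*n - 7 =40*n^3 + 146*n^2 + 52*n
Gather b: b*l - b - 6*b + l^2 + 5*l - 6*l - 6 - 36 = b*(l - 7) + l^2 - l - 42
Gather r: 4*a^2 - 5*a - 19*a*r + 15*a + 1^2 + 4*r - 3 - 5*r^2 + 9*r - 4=4*a^2 + 10*a - 5*r^2 + r*(13 - 19*a) - 6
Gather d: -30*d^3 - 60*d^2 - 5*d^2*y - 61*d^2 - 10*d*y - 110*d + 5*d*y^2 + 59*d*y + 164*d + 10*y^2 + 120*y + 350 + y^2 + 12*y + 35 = -30*d^3 + d^2*(-5*y - 121) + d*(5*y^2 + 49*y + 54) + 11*y^2 + 132*y + 385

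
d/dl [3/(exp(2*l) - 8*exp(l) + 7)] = 6*(4 - exp(l))*exp(l)/(exp(2*l) - 8*exp(l) + 7)^2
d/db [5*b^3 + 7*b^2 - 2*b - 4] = 15*b^2 + 14*b - 2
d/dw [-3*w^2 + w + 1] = 1 - 6*w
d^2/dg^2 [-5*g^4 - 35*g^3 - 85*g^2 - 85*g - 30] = -60*g^2 - 210*g - 170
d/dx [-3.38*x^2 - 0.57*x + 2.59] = -6.76*x - 0.57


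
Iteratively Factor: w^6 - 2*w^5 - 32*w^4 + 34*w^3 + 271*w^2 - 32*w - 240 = (w + 1)*(w^5 - 3*w^4 - 29*w^3 + 63*w^2 + 208*w - 240) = (w - 4)*(w + 1)*(w^4 + w^3 - 25*w^2 - 37*w + 60) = (w - 4)*(w - 1)*(w + 1)*(w^3 + 2*w^2 - 23*w - 60) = (w - 4)*(w - 1)*(w + 1)*(w + 3)*(w^2 - w - 20) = (w - 5)*(w - 4)*(w - 1)*(w + 1)*(w + 3)*(w + 4)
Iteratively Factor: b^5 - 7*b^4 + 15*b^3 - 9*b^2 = (b - 3)*(b^4 - 4*b^3 + 3*b^2) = b*(b - 3)*(b^3 - 4*b^2 + 3*b) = b^2*(b - 3)*(b^2 - 4*b + 3) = b^2*(b - 3)^2*(b - 1)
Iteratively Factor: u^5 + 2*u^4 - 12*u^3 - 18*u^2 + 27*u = (u)*(u^4 + 2*u^3 - 12*u^2 - 18*u + 27) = u*(u + 3)*(u^3 - u^2 - 9*u + 9) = u*(u - 1)*(u + 3)*(u^2 - 9) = u*(u - 3)*(u - 1)*(u + 3)*(u + 3)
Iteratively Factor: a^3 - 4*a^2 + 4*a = (a - 2)*(a^2 - 2*a) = a*(a - 2)*(a - 2)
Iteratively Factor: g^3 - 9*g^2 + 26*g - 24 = (g - 4)*(g^2 - 5*g + 6) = (g - 4)*(g - 3)*(g - 2)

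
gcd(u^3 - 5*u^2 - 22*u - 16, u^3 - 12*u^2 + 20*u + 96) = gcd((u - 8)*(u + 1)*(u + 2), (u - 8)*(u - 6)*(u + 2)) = u^2 - 6*u - 16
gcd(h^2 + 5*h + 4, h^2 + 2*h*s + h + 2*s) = h + 1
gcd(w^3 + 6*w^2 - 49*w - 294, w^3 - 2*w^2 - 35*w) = w - 7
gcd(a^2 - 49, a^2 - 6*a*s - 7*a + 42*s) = a - 7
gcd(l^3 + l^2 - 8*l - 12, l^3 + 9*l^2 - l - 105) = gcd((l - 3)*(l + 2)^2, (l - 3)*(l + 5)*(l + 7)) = l - 3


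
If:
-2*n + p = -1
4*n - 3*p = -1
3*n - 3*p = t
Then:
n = 2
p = 3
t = -3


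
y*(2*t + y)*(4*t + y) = 8*t^2*y + 6*t*y^2 + y^3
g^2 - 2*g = g*(g - 2)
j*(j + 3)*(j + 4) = j^3 + 7*j^2 + 12*j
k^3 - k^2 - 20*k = k*(k - 5)*(k + 4)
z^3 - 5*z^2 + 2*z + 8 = (z - 4)*(z - 2)*(z + 1)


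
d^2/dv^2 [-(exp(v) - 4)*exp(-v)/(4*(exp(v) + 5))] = (-exp(3*v) + 21*exp(2*v) + 60*exp(v) + 100)*exp(-v)/(4*(exp(3*v) + 15*exp(2*v) + 75*exp(v) + 125))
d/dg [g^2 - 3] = 2*g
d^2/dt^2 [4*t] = 0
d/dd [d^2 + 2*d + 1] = 2*d + 2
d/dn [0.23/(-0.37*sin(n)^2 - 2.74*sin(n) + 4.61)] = (0.1702*sin(n) + 0.6302)*cos(n)/(0.37*sin(n)^2 + 2.74*sin(n) - 4.61)^2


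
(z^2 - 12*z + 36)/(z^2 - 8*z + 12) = (z - 6)/(z - 2)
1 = 1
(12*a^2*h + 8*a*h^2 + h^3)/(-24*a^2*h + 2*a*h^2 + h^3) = (-2*a - h)/(4*a - h)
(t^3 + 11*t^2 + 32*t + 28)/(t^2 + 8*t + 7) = (t^2 + 4*t + 4)/(t + 1)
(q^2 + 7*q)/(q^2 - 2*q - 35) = q*(q + 7)/(q^2 - 2*q - 35)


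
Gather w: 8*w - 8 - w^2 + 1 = -w^2 + 8*w - 7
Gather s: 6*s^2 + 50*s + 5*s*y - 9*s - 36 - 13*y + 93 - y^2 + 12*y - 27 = 6*s^2 + s*(5*y + 41) - y^2 - y + 30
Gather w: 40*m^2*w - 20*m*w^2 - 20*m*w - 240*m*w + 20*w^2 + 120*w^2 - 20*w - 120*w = w^2*(140 - 20*m) + w*(40*m^2 - 260*m - 140)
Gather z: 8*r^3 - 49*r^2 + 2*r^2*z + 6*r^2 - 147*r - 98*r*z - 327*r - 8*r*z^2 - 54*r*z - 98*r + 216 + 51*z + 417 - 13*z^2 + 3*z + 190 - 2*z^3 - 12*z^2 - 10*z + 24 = 8*r^3 - 43*r^2 - 572*r - 2*z^3 + z^2*(-8*r - 25) + z*(2*r^2 - 152*r + 44) + 847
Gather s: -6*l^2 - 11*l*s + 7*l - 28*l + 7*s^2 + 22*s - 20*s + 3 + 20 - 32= -6*l^2 - 21*l + 7*s^2 + s*(2 - 11*l) - 9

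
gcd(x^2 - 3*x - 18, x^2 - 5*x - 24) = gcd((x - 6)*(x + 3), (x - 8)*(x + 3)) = x + 3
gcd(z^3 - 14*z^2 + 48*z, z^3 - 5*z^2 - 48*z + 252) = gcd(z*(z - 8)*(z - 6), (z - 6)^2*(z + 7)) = z - 6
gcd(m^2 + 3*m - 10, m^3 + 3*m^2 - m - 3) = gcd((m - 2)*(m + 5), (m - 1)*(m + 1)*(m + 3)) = 1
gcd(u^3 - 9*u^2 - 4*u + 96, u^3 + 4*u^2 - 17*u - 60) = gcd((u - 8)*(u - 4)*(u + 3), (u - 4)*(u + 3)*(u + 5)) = u^2 - u - 12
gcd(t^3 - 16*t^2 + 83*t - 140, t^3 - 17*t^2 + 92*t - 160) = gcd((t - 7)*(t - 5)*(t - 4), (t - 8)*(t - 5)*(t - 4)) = t^2 - 9*t + 20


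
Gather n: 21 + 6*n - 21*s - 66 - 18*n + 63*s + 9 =-12*n + 42*s - 36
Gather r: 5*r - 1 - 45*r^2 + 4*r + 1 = -45*r^2 + 9*r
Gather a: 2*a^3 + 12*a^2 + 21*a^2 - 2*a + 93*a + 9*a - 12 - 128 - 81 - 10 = 2*a^3 + 33*a^2 + 100*a - 231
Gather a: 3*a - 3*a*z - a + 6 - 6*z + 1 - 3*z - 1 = a*(2 - 3*z) - 9*z + 6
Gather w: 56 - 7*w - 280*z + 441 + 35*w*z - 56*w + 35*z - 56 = w*(35*z - 63) - 245*z + 441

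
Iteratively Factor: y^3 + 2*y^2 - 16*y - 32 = (y + 2)*(y^2 - 16) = (y + 2)*(y + 4)*(y - 4)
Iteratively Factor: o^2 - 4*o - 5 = (o - 5)*(o + 1)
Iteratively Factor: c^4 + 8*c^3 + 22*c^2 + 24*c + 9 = (c + 3)*(c^3 + 5*c^2 + 7*c + 3) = (c + 1)*(c + 3)*(c^2 + 4*c + 3) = (c + 1)*(c + 3)^2*(c + 1)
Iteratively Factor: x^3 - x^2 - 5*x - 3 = (x + 1)*(x^2 - 2*x - 3) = (x - 3)*(x + 1)*(x + 1)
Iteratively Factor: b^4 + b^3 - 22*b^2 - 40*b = (b + 2)*(b^3 - b^2 - 20*b) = (b + 2)*(b + 4)*(b^2 - 5*b) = (b - 5)*(b + 2)*(b + 4)*(b)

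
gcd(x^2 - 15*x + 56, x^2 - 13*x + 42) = x - 7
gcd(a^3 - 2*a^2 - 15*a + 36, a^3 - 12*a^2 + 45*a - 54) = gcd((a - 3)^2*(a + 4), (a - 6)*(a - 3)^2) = a^2 - 6*a + 9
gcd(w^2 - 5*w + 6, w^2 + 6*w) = 1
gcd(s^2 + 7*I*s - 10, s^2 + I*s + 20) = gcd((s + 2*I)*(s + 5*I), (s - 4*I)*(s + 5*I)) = s + 5*I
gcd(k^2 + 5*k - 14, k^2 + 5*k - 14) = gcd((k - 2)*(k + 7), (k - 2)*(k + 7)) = k^2 + 5*k - 14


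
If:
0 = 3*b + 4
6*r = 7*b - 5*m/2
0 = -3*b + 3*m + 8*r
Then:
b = -4/3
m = -76/3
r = 9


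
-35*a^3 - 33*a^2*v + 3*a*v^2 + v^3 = (-5*a + v)*(a + v)*(7*a + v)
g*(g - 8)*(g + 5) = g^3 - 3*g^2 - 40*g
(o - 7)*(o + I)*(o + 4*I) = o^3 - 7*o^2 + 5*I*o^2 - 4*o - 35*I*o + 28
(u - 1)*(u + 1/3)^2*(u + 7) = u^4 + 20*u^3/3 - 26*u^2/9 - 4*u - 7/9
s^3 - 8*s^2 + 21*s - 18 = (s - 3)^2*(s - 2)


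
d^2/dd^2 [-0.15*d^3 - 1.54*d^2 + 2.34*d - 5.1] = -0.9*d - 3.08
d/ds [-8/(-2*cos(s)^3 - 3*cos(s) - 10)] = 24*(cos(2*s) + 2)*sin(s)/(2*cos(s)^3 + 3*cos(s) + 10)^2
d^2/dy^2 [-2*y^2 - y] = -4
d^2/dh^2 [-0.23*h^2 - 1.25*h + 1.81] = -0.460000000000000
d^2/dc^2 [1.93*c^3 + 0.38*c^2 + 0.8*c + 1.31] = 11.58*c + 0.76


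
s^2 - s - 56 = (s - 8)*(s + 7)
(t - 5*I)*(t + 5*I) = t^2 + 25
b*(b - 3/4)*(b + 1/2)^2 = b^4 + b^3/4 - b^2/2 - 3*b/16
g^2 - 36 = (g - 6)*(g + 6)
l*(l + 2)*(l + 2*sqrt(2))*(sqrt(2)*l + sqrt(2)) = sqrt(2)*l^4 + 4*l^3 + 3*sqrt(2)*l^3 + 2*sqrt(2)*l^2 + 12*l^2 + 8*l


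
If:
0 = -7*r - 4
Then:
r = -4/7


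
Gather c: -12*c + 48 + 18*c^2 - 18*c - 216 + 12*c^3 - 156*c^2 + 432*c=12*c^3 - 138*c^2 + 402*c - 168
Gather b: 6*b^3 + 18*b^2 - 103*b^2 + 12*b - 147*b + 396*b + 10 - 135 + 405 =6*b^3 - 85*b^2 + 261*b + 280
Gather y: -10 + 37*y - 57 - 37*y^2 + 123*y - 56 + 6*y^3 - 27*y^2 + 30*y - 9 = 6*y^3 - 64*y^2 + 190*y - 132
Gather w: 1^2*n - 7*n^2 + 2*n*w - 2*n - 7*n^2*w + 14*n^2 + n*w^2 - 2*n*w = -7*n^2*w + 7*n^2 + n*w^2 - n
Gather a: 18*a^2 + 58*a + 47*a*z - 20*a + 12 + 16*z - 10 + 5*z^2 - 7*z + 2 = 18*a^2 + a*(47*z + 38) + 5*z^2 + 9*z + 4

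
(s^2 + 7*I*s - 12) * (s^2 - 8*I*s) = s^4 - I*s^3 + 44*s^2 + 96*I*s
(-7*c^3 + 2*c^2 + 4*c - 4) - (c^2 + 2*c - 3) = -7*c^3 + c^2 + 2*c - 1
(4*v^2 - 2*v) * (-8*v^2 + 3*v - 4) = -32*v^4 + 28*v^3 - 22*v^2 + 8*v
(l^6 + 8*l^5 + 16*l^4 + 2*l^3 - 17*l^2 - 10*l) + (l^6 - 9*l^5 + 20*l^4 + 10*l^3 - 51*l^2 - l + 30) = 2*l^6 - l^5 + 36*l^4 + 12*l^3 - 68*l^2 - 11*l + 30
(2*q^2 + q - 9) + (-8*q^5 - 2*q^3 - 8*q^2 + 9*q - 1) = -8*q^5 - 2*q^3 - 6*q^2 + 10*q - 10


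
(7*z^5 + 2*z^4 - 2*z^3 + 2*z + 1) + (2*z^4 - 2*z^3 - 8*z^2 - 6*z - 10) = 7*z^5 + 4*z^4 - 4*z^3 - 8*z^2 - 4*z - 9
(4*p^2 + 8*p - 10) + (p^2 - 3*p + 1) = 5*p^2 + 5*p - 9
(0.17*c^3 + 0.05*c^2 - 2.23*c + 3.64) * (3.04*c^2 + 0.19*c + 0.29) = 0.5168*c^5 + 0.1843*c^4 - 6.7204*c^3 + 10.6564*c^2 + 0.0449000000000001*c + 1.0556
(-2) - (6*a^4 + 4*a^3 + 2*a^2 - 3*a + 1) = -6*a^4 - 4*a^3 - 2*a^2 + 3*a - 3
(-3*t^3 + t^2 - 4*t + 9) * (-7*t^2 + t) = 21*t^5 - 10*t^4 + 29*t^3 - 67*t^2 + 9*t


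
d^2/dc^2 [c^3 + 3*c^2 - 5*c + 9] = 6*c + 6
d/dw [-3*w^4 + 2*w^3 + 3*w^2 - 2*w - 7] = -12*w^3 + 6*w^2 + 6*w - 2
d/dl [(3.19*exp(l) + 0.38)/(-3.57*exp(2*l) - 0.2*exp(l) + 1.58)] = (11.3883*exp(2*l) + 2.7132*exp(l) + 5.1162)*exp(l)/(12.7449*exp(4*l) + 1.428*exp(3*l) - 11.2412*exp(2*l) - 0.632*exp(l) + 2.4964)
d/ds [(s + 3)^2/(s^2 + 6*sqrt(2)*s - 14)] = 2*(s + 3)*(s^2 + 6*sqrt(2)*s - (s + 3)*(s + 3*sqrt(2)) - 14)/(s^2 + 6*sqrt(2)*s - 14)^2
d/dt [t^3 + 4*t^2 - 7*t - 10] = 3*t^2 + 8*t - 7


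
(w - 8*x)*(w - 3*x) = w^2 - 11*w*x + 24*x^2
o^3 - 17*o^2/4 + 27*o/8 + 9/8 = (o - 3)*(o - 3/2)*(o + 1/4)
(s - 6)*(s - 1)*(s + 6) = s^3 - s^2 - 36*s + 36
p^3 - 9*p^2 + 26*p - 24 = (p - 4)*(p - 3)*(p - 2)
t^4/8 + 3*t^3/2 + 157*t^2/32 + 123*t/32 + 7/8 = (t/4 + 1)*(t/2 + 1/4)*(t + 1/2)*(t + 7)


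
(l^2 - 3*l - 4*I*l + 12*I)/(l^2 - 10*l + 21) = (l - 4*I)/(l - 7)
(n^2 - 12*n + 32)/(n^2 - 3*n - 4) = (n - 8)/(n + 1)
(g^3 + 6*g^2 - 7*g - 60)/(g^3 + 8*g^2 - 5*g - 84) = (g + 5)/(g + 7)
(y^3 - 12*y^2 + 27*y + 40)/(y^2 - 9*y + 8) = (y^2 - 4*y - 5)/(y - 1)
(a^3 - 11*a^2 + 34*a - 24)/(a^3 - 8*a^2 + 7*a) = (a^2 - 10*a + 24)/(a*(a - 7))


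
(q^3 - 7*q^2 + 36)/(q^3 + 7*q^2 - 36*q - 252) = (q^2 - q - 6)/(q^2 + 13*q + 42)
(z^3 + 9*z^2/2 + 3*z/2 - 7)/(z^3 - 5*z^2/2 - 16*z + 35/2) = (z + 2)/(z - 5)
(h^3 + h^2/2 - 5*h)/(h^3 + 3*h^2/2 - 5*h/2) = (h - 2)/(h - 1)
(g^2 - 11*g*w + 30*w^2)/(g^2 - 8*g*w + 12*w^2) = (-g + 5*w)/(-g + 2*w)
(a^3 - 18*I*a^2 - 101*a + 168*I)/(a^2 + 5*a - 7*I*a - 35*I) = (a^2 - 11*I*a - 24)/(a + 5)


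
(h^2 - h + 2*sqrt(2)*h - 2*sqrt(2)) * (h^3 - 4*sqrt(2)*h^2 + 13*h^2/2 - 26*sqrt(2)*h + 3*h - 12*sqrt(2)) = h^5 - 2*sqrt(2)*h^4 + 11*h^4/2 - 39*h^3/2 - 11*sqrt(2)*h^3 - 91*h^2 + 7*sqrt(2)*h^2 + 6*sqrt(2)*h + 56*h + 48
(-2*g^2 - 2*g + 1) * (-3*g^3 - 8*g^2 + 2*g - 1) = 6*g^5 + 22*g^4 + 9*g^3 - 10*g^2 + 4*g - 1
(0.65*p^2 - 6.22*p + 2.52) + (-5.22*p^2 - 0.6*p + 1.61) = -4.57*p^2 - 6.82*p + 4.13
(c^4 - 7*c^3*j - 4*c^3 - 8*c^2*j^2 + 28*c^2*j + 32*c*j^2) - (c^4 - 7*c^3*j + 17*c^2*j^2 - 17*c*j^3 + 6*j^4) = -4*c^3 - 25*c^2*j^2 + 28*c^2*j + 17*c*j^3 + 32*c*j^2 - 6*j^4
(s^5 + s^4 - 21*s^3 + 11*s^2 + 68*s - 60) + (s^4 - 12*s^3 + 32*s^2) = s^5 + 2*s^4 - 33*s^3 + 43*s^2 + 68*s - 60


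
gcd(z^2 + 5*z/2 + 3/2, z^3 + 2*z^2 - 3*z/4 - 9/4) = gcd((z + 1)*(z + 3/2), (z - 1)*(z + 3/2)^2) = z + 3/2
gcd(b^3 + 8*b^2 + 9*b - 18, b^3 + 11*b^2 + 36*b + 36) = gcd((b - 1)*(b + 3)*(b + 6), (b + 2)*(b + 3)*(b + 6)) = b^2 + 9*b + 18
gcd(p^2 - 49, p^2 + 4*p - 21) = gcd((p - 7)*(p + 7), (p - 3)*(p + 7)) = p + 7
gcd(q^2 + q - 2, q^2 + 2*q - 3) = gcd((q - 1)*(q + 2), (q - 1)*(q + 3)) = q - 1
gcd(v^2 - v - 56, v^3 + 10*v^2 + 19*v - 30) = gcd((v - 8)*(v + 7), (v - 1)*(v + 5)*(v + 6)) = 1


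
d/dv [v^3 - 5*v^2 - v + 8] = 3*v^2 - 10*v - 1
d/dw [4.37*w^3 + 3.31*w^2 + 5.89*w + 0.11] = 13.11*w^2 + 6.62*w + 5.89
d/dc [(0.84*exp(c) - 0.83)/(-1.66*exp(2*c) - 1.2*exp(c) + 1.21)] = (1.3944*exp(2*c) - 2.7556*exp(c) + 0.0204000000000001)*exp(c)/(2.7556*exp(4*c) + 3.984*exp(3*c) - 2.5772*exp(2*c) - 2.904*exp(c) + 1.4641)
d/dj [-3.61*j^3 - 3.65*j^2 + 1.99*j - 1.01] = -10.83*j^2 - 7.3*j + 1.99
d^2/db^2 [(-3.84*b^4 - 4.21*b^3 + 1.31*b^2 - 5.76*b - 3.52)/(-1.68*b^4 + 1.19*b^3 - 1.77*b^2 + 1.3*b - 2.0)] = (-5.6843418860808e-14*b^10 + 39.118464*b^9 - 90.695808*b^8 + 236.323584*b^7 - 80.876944*b^6 - 470.491428*b^5 + 609.443292*b^4 - 743.178788*b^3 + 267.887088*b^2 - 19.63392*b + 6.448)/(4.741632*b^12 - 10.075968*b^11 + 22.124088*b^10 - 33.924023*b^9 + 55.837467*b^8 - 63.891723*b^7 + 74.671773*b^6 - 69.73521*b^5 + 66.4953*b^4 - 44.089*b^3 + 31.38*b^2 - 15.6*b + 8.0)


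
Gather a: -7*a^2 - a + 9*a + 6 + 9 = -7*a^2 + 8*a + 15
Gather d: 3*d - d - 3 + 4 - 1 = 2*d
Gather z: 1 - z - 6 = -z - 5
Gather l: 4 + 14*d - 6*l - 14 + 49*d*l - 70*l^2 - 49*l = 14*d - 70*l^2 + l*(49*d - 55) - 10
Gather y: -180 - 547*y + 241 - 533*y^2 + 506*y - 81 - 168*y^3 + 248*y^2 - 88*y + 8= -168*y^3 - 285*y^2 - 129*y - 12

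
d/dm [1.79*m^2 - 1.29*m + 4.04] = 3.58*m - 1.29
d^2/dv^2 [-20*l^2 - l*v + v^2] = 2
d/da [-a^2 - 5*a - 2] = -2*a - 5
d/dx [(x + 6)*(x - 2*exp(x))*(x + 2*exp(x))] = 3*x^2 - 8*x*exp(2*x) + 12*x - 52*exp(2*x)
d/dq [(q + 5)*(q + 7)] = 2*q + 12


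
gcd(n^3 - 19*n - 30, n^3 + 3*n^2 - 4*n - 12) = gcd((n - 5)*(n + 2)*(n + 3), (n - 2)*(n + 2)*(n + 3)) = n^2 + 5*n + 6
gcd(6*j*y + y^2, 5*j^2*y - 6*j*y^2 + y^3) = y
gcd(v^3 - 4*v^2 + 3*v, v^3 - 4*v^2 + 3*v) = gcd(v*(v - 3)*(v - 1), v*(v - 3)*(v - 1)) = v^3 - 4*v^2 + 3*v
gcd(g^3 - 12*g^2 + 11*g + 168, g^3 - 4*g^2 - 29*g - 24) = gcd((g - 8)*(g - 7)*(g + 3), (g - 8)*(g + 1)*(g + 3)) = g^2 - 5*g - 24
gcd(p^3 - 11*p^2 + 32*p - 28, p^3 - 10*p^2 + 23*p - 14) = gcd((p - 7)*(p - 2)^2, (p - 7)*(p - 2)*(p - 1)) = p^2 - 9*p + 14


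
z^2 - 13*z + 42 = (z - 7)*(z - 6)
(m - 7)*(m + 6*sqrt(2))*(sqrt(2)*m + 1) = sqrt(2)*m^3 - 7*sqrt(2)*m^2 + 13*m^2 - 91*m + 6*sqrt(2)*m - 42*sqrt(2)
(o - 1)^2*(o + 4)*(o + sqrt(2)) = o^4 + sqrt(2)*o^3 + 2*o^3 - 7*o^2 + 2*sqrt(2)*o^2 - 7*sqrt(2)*o + 4*o + 4*sqrt(2)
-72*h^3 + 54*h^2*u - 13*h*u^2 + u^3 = (-6*h + u)*(-4*h + u)*(-3*h + u)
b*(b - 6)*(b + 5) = b^3 - b^2 - 30*b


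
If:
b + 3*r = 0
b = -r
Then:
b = 0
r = 0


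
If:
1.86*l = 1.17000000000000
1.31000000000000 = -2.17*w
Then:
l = 0.63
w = -0.60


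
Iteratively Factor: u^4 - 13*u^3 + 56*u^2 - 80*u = (u - 4)*(u^3 - 9*u^2 + 20*u) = u*(u - 4)*(u^2 - 9*u + 20) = u*(u - 4)^2*(u - 5)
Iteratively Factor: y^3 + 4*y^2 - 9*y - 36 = (y - 3)*(y^2 + 7*y + 12) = (y - 3)*(y + 4)*(y + 3)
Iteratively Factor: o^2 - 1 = (o + 1)*(o - 1)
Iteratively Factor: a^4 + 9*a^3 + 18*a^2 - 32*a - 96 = (a + 3)*(a^3 + 6*a^2 - 32) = (a + 3)*(a + 4)*(a^2 + 2*a - 8) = (a + 3)*(a + 4)^2*(a - 2)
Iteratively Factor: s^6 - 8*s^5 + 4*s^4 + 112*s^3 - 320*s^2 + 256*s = (s)*(s^5 - 8*s^4 + 4*s^3 + 112*s^2 - 320*s + 256) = s*(s - 2)*(s^4 - 6*s^3 - 8*s^2 + 96*s - 128) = s*(s - 2)*(s + 4)*(s^3 - 10*s^2 + 32*s - 32) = s*(s - 4)*(s - 2)*(s + 4)*(s^2 - 6*s + 8) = s*(s - 4)*(s - 2)^2*(s + 4)*(s - 4)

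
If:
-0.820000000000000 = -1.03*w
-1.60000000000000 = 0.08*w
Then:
No Solution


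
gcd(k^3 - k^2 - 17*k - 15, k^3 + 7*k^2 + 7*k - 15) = k + 3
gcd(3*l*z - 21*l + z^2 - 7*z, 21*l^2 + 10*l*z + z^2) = 3*l + z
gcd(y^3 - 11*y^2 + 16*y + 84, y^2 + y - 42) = y - 6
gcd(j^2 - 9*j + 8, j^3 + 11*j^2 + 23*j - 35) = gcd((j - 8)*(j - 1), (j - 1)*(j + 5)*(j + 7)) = j - 1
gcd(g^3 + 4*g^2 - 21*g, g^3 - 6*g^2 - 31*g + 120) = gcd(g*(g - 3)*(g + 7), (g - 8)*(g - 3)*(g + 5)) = g - 3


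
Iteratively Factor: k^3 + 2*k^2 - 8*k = (k)*(k^2 + 2*k - 8) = k*(k - 2)*(k + 4)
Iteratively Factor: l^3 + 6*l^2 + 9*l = (l)*(l^2 + 6*l + 9) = l*(l + 3)*(l + 3)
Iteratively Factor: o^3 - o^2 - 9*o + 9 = (o - 1)*(o^2 - 9) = (o - 3)*(o - 1)*(o + 3)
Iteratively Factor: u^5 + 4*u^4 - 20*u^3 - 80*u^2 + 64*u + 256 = (u + 4)*(u^4 - 20*u^2 + 64) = (u - 2)*(u + 4)*(u^3 + 2*u^2 - 16*u - 32) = (u - 2)*(u + 4)^2*(u^2 - 2*u - 8) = (u - 4)*(u - 2)*(u + 4)^2*(u + 2)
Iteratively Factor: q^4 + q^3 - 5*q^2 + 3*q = (q - 1)*(q^3 + 2*q^2 - 3*q) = (q - 1)*(q + 3)*(q^2 - q) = (q - 1)^2*(q + 3)*(q)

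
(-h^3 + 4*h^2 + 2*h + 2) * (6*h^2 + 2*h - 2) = -6*h^5 + 22*h^4 + 22*h^3 + 8*h^2 - 4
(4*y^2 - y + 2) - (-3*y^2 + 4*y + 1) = 7*y^2 - 5*y + 1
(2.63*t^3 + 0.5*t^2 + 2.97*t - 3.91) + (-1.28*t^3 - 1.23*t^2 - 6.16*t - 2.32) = 1.35*t^3 - 0.73*t^2 - 3.19*t - 6.23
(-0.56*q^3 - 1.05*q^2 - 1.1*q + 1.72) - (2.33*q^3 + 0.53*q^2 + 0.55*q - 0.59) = -2.89*q^3 - 1.58*q^2 - 1.65*q + 2.31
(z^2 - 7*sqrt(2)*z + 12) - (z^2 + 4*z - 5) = -7*sqrt(2)*z - 4*z + 17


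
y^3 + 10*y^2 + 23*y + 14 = (y + 1)*(y + 2)*(y + 7)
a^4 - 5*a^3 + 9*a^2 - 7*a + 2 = (a - 2)*(a - 1)^3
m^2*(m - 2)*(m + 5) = m^4 + 3*m^3 - 10*m^2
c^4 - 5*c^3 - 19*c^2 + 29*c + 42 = (c - 7)*(c - 2)*(c + 1)*(c + 3)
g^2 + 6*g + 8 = (g + 2)*(g + 4)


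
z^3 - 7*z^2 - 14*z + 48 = (z - 8)*(z - 2)*(z + 3)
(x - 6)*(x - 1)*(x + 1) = x^3 - 6*x^2 - x + 6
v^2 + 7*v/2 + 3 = (v + 3/2)*(v + 2)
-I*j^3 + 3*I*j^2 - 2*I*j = j*(j - 2)*(-I*j + I)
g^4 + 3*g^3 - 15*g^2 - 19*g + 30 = (g - 3)*(g - 1)*(g + 2)*(g + 5)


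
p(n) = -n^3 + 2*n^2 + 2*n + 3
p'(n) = -3*n^2 + 4*n + 2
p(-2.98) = 41.26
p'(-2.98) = -36.56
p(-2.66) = 30.65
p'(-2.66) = -29.87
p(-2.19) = 18.72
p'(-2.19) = -21.15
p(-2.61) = 29.18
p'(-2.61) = -28.88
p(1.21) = 6.58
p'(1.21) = 2.45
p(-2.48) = 25.59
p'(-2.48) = -26.37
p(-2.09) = 16.69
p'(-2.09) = -19.46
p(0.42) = 4.12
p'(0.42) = 3.15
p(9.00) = -546.00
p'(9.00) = -205.00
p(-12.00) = 1995.00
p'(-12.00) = -478.00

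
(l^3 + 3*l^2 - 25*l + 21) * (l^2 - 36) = l^5 + 3*l^4 - 61*l^3 - 87*l^2 + 900*l - 756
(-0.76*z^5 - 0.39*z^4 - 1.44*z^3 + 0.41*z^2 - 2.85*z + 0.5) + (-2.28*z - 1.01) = -0.76*z^5 - 0.39*z^4 - 1.44*z^3 + 0.41*z^2 - 5.13*z - 0.51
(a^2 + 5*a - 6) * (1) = a^2 + 5*a - 6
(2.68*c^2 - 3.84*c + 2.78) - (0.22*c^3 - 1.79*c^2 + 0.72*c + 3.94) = -0.22*c^3 + 4.47*c^2 - 4.56*c - 1.16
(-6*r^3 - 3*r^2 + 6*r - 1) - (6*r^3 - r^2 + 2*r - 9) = -12*r^3 - 2*r^2 + 4*r + 8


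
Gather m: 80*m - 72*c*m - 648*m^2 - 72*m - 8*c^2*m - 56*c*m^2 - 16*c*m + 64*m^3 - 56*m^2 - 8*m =64*m^3 + m^2*(-56*c - 704) + m*(-8*c^2 - 88*c)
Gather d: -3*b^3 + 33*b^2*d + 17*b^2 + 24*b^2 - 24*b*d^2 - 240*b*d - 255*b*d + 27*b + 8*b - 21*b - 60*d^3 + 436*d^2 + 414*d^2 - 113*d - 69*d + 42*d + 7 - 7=-3*b^3 + 41*b^2 + 14*b - 60*d^3 + d^2*(850 - 24*b) + d*(33*b^2 - 495*b - 140)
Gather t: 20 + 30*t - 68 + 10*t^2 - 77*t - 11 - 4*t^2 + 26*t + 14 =6*t^2 - 21*t - 45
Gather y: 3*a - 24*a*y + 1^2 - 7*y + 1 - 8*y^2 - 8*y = 3*a - 8*y^2 + y*(-24*a - 15) + 2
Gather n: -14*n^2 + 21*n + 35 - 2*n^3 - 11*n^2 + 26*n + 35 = -2*n^3 - 25*n^2 + 47*n + 70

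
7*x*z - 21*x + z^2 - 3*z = (7*x + z)*(z - 3)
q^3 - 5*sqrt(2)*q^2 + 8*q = q*(q - 4*sqrt(2))*(q - sqrt(2))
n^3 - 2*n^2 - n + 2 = (n - 2)*(n - 1)*(n + 1)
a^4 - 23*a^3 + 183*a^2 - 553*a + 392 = (a - 8)*(a - 7)^2*(a - 1)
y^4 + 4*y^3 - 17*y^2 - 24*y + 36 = (y - 3)*(y - 1)*(y + 2)*(y + 6)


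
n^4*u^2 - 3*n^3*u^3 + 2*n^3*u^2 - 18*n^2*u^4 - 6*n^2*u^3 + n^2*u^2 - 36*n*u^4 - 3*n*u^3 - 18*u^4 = (n - 6*u)*(n + 3*u)*(n*u + u)^2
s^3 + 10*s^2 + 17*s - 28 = (s - 1)*(s + 4)*(s + 7)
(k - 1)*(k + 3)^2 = k^3 + 5*k^2 + 3*k - 9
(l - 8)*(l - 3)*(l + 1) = l^3 - 10*l^2 + 13*l + 24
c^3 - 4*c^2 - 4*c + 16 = (c - 4)*(c - 2)*(c + 2)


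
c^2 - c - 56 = (c - 8)*(c + 7)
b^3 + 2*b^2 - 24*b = b*(b - 4)*(b + 6)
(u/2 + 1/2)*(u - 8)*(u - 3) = u^3/2 - 5*u^2 + 13*u/2 + 12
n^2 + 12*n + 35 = (n + 5)*(n + 7)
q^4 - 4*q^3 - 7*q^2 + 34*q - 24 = (q - 4)*(q - 2)*(q - 1)*(q + 3)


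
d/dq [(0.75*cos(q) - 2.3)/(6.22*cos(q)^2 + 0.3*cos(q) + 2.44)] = (4.665*cos(q)^2 - 28.612*cos(q) - 2.52)*sin(q)/(38.6884*cos(q)^4 + 3.732*cos(q)^3 + 30.4436*cos(q)^2 + 1.464*cos(q) + 5.9536)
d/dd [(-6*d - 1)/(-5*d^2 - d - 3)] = (30*d^2 + 6*d - (6*d + 1)*(10*d + 1) + 18)/(5*d^2 + d + 3)^2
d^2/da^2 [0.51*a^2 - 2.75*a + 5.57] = 1.02000000000000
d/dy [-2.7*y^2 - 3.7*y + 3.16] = -5.4*y - 3.7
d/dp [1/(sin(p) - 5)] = -cos(p)/(sin(p) - 5)^2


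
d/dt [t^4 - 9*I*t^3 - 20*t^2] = t*(4*t^2 - 27*I*t - 40)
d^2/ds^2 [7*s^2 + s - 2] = 14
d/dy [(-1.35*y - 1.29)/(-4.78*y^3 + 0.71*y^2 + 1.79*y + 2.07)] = (-12.906*y^3 - 17.5401*y^2 + 1.8318*y - 0.4854)/(22.8484*y^6 - 6.7876*y^5 - 16.6083*y^4 - 17.2474*y^3 + 6.1435*y^2 + 7.4106*y + 4.2849)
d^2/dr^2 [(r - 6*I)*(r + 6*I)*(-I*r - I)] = I*(-6*r - 2)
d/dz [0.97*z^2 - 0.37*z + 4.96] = 1.94*z - 0.37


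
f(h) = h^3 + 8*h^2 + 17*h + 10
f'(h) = 3*h^2 + 16*h + 17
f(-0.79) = 1.07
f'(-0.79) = 6.23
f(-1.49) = -0.88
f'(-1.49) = -0.18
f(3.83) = 248.64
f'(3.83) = 122.29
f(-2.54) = 2.05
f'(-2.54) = -4.29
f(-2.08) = 0.25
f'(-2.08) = -3.30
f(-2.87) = 3.47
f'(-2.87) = -4.21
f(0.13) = 12.35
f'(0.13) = 19.13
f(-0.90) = 0.45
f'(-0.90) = 5.03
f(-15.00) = -1820.00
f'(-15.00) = 452.00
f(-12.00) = -770.00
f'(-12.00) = 257.00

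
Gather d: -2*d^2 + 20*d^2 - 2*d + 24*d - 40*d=18*d^2 - 18*d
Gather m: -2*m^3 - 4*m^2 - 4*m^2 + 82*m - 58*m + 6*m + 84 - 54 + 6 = -2*m^3 - 8*m^2 + 30*m + 36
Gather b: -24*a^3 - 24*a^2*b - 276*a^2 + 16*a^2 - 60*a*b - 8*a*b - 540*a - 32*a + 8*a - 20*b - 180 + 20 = -24*a^3 - 260*a^2 - 564*a + b*(-24*a^2 - 68*a - 20) - 160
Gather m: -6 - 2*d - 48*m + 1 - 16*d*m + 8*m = -2*d + m*(-16*d - 40) - 5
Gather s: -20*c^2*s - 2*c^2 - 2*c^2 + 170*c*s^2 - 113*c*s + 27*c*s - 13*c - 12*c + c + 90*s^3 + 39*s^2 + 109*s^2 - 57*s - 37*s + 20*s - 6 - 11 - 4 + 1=-4*c^2 - 24*c + 90*s^3 + s^2*(170*c + 148) + s*(-20*c^2 - 86*c - 74) - 20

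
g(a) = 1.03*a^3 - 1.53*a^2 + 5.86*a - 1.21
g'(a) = 3.09*a^2 - 3.06*a + 5.86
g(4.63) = 95.35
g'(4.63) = 57.93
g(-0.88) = -8.25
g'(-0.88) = 10.95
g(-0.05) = -1.51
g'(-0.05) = 6.02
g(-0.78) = -7.20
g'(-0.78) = 10.13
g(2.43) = 18.77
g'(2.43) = 16.67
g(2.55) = 20.86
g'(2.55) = 18.15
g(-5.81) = -288.91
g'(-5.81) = 127.94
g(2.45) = 19.11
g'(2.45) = 16.91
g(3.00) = 30.41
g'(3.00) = 24.49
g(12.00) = 1628.63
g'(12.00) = 414.10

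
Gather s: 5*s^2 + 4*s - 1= 5*s^2 + 4*s - 1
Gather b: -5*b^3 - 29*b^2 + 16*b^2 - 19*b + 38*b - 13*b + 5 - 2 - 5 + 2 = -5*b^3 - 13*b^2 + 6*b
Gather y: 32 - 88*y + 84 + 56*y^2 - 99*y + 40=56*y^2 - 187*y + 156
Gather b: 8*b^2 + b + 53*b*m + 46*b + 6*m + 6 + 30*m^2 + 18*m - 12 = 8*b^2 + b*(53*m + 47) + 30*m^2 + 24*m - 6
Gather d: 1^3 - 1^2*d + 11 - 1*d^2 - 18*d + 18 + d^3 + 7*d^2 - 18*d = d^3 + 6*d^2 - 37*d + 30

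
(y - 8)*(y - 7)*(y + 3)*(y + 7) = y^4 - 5*y^3 - 73*y^2 + 245*y + 1176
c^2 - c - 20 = (c - 5)*(c + 4)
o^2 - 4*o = o*(o - 4)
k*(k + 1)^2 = k^3 + 2*k^2 + k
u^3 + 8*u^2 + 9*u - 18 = (u - 1)*(u + 3)*(u + 6)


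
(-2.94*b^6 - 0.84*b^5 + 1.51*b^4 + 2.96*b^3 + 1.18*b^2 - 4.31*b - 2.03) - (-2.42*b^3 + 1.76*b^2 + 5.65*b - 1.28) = -2.94*b^6 - 0.84*b^5 + 1.51*b^4 + 5.38*b^3 - 0.58*b^2 - 9.96*b - 0.75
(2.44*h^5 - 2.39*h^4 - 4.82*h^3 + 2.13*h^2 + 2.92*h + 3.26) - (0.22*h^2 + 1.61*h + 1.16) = 2.44*h^5 - 2.39*h^4 - 4.82*h^3 + 1.91*h^2 + 1.31*h + 2.1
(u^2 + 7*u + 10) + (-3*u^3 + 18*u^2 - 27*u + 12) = -3*u^3 + 19*u^2 - 20*u + 22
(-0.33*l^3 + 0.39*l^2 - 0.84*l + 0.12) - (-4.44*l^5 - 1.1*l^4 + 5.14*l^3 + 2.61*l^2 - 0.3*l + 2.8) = 4.44*l^5 + 1.1*l^4 - 5.47*l^3 - 2.22*l^2 - 0.54*l - 2.68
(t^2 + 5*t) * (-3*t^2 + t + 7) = -3*t^4 - 14*t^3 + 12*t^2 + 35*t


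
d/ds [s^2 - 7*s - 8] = 2*s - 7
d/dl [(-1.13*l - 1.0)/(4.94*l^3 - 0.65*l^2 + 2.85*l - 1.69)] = (11.1644*l^3 + 14.0855*l^2 - 1.3*l + 4.7597)/(24.4036*l^6 - 6.422*l^5 + 28.5805*l^4 - 20.4022*l^3 + 10.3195*l^2 - 9.633*l + 2.8561)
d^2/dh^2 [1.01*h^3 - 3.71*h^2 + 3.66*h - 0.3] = 6.06*h - 7.42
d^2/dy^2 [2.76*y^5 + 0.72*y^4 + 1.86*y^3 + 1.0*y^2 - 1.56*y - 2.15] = 55.2*y^3 + 8.64*y^2 + 11.16*y + 2.0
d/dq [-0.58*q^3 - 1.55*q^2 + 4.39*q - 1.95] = -1.74*q^2 - 3.1*q + 4.39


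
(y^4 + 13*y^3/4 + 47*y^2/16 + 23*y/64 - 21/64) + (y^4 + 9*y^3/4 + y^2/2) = 2*y^4 + 11*y^3/2 + 55*y^2/16 + 23*y/64 - 21/64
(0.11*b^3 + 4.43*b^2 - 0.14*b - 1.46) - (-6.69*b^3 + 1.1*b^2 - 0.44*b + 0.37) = 6.8*b^3 + 3.33*b^2 + 0.3*b - 1.83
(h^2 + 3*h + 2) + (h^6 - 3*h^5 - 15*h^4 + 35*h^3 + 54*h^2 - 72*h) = h^6 - 3*h^5 - 15*h^4 + 35*h^3 + 55*h^2 - 69*h + 2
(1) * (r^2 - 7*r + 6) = r^2 - 7*r + 6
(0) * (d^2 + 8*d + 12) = 0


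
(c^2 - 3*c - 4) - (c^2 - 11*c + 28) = 8*c - 32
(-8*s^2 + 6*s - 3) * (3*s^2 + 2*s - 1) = -24*s^4 + 2*s^3 + 11*s^2 - 12*s + 3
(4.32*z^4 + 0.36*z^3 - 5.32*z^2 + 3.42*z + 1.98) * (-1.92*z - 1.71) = -8.2944*z^5 - 8.0784*z^4 + 9.5988*z^3 + 2.5308*z^2 - 9.6498*z - 3.3858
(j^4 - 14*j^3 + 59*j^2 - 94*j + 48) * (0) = 0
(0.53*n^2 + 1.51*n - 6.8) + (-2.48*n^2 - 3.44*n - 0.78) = -1.95*n^2 - 1.93*n - 7.58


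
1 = 1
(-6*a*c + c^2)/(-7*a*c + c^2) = (6*a - c)/(7*a - c)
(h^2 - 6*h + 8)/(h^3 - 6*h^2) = (h^2 - 6*h + 8)/(h^2*(h - 6))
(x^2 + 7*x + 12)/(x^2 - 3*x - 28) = (x + 3)/(x - 7)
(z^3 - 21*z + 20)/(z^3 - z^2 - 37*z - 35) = (z^2 - 5*z + 4)/(z^2 - 6*z - 7)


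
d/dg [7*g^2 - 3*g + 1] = 14*g - 3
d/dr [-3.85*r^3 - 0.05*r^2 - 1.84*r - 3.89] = -11.55*r^2 - 0.1*r - 1.84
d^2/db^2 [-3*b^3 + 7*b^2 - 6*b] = 14 - 18*b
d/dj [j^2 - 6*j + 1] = 2*j - 6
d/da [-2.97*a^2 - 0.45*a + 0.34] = -5.94*a - 0.45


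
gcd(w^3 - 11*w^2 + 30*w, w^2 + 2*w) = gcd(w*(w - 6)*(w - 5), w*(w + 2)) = w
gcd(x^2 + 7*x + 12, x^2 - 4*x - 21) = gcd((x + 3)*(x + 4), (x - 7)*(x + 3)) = x + 3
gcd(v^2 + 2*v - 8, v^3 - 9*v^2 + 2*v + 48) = 1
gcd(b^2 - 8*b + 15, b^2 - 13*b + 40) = b - 5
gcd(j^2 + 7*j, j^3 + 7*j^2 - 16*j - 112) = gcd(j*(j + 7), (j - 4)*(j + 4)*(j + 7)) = j + 7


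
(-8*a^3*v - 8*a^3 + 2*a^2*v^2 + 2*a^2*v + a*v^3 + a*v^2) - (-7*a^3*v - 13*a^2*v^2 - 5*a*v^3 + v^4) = -a^3*v - 8*a^3 + 15*a^2*v^2 + 2*a^2*v + 6*a*v^3 + a*v^2 - v^4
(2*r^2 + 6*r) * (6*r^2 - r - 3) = 12*r^4 + 34*r^3 - 12*r^2 - 18*r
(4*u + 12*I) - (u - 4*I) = 3*u + 16*I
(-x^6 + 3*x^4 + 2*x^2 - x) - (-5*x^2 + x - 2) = -x^6 + 3*x^4 + 7*x^2 - 2*x + 2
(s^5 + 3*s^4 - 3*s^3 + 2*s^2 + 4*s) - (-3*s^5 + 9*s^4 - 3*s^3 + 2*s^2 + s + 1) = 4*s^5 - 6*s^4 + 3*s - 1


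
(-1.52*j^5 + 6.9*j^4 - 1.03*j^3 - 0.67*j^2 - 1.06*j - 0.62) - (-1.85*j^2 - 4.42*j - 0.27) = -1.52*j^5 + 6.9*j^4 - 1.03*j^3 + 1.18*j^2 + 3.36*j - 0.35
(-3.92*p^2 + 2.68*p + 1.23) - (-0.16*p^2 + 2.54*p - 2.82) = -3.76*p^2 + 0.14*p + 4.05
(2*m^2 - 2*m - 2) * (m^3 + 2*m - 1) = 2*m^5 - 2*m^4 + 2*m^3 - 6*m^2 - 2*m + 2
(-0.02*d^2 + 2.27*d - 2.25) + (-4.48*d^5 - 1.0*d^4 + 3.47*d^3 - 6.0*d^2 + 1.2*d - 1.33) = -4.48*d^5 - 1.0*d^4 + 3.47*d^3 - 6.02*d^2 + 3.47*d - 3.58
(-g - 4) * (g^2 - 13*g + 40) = -g^3 + 9*g^2 + 12*g - 160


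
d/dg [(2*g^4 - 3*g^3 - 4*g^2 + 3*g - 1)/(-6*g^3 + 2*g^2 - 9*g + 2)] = (-12*g^6 + 8*g^5 - 84*g^4 + 106*g^3 - 6*g^2 - 12*g - 3)/(36*g^6 - 24*g^5 + 112*g^4 - 60*g^3 + 89*g^2 - 36*g + 4)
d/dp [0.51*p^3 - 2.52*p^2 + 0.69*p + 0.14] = 1.53*p^2 - 5.04*p + 0.69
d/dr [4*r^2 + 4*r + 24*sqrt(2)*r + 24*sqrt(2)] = 8*r + 4 + 24*sqrt(2)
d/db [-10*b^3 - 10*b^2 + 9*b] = -30*b^2 - 20*b + 9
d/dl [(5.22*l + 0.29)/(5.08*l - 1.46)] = (13.277824 - 46.199552*l)/(5.08*l - 1.46)^3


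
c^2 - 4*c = c*(c - 4)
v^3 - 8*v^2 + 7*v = v*(v - 7)*(v - 1)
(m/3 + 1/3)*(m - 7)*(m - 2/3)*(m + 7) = m^4/3 + m^3/9 - 149*m^2/9 - 49*m/9 + 98/9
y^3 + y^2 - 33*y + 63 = (y - 3)^2*(y + 7)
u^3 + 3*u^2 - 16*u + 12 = (u - 2)*(u - 1)*(u + 6)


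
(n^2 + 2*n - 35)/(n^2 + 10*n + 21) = (n - 5)/(n + 3)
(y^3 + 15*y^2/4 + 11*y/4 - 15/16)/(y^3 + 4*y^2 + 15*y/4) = (y - 1/4)/y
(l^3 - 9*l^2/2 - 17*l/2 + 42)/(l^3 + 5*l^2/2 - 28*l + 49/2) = (l^2 - l - 12)/(l^2 + 6*l - 7)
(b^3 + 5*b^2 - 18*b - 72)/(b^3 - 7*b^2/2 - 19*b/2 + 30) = 2*(b + 6)/(2*b - 5)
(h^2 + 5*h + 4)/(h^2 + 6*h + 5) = (h + 4)/(h + 5)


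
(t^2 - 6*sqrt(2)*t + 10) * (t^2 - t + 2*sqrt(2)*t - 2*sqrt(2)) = t^4 - 4*sqrt(2)*t^3 - t^3 - 14*t^2 + 4*sqrt(2)*t^2 + 14*t + 20*sqrt(2)*t - 20*sqrt(2)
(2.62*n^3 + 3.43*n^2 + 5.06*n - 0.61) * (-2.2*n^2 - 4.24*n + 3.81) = -5.764*n^5 - 18.6548*n^4 - 15.693*n^3 - 7.0441*n^2 + 21.865*n - 2.3241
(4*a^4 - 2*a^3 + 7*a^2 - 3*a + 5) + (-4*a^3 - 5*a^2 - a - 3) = 4*a^4 - 6*a^3 + 2*a^2 - 4*a + 2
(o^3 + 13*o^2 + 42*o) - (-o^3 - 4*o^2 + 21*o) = 2*o^3 + 17*o^2 + 21*o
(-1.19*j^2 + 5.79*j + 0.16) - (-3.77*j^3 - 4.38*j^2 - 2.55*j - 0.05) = 3.77*j^3 + 3.19*j^2 + 8.34*j + 0.21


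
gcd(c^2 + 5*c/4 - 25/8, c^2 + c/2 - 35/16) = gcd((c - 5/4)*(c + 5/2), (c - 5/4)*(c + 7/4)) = c - 5/4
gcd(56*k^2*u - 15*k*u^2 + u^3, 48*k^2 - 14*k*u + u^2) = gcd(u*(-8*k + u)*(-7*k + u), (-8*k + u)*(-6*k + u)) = -8*k + u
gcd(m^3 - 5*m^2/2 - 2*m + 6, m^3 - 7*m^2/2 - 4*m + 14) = m - 2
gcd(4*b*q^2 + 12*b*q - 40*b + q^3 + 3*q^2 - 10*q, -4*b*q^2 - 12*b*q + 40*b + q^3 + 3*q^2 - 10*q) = q^2 + 3*q - 10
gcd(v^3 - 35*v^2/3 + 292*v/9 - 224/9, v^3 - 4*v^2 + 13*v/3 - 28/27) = v^2 - 11*v/3 + 28/9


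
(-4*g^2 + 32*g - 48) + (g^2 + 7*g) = -3*g^2 + 39*g - 48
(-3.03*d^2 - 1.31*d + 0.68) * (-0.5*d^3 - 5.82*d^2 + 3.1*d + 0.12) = 1.515*d^5 + 18.2896*d^4 - 2.1088*d^3 - 8.3822*d^2 + 1.9508*d + 0.0816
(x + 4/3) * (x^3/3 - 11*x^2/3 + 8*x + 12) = x^4/3 - 29*x^3/9 + 28*x^2/9 + 68*x/3 + 16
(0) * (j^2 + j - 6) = 0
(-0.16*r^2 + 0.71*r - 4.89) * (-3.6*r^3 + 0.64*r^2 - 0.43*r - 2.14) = 0.576*r^5 - 2.6584*r^4 + 18.1272*r^3 - 3.0925*r^2 + 0.5833*r + 10.4646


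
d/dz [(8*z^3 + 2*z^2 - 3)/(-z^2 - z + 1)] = (-8*z^4 - 16*z^3 + 22*z^2 - 2*z - 3)/(z^4 + 2*z^3 - z^2 - 2*z + 1)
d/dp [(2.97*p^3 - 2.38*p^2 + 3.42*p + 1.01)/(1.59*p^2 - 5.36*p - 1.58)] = (4.7223*p^4 - 31.8384*p^3 - 6.7588*p^2 + 4.309*p + 0.0100000000000007)/(2.5281*p^4 - 17.0448*p^3 + 23.7052*p^2 + 16.9376*p + 2.4964)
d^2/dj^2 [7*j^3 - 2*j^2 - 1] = 42*j - 4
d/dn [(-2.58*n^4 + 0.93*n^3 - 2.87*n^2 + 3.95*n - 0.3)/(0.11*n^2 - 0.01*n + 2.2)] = (-0.5676*n^5 + 0.1797*n^4 - 22.7226*n^3 + 5.7322*n^2 - 12.562*n + 8.687)/(0.0121*n^4 - 0.0022*n^3 + 0.4841*n^2 - 0.044*n + 4.84)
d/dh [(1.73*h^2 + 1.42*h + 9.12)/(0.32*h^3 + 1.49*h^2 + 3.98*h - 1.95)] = (-0.5536*h^4 - 0.9088*h^3 - 3.9856*h^2 - 33.9246*h - 39.0666)/(0.1024*h^6 + 0.9536*h^5 + 4.7673*h^4 + 10.6124*h^3 + 10.0294*h^2 - 15.522*h + 3.8025)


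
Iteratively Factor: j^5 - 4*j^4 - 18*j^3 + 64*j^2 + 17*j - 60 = (j - 1)*(j^4 - 3*j^3 - 21*j^2 + 43*j + 60) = (j - 3)*(j - 1)*(j^3 - 21*j - 20) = (j - 5)*(j - 3)*(j - 1)*(j^2 + 5*j + 4) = (j - 5)*(j - 3)*(j - 1)*(j + 1)*(j + 4)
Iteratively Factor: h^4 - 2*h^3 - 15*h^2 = (h + 3)*(h^3 - 5*h^2) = h*(h + 3)*(h^2 - 5*h) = h^2*(h + 3)*(h - 5)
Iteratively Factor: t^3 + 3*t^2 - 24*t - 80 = (t - 5)*(t^2 + 8*t + 16) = (t - 5)*(t + 4)*(t + 4)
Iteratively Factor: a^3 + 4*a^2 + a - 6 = (a + 3)*(a^2 + a - 2) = (a - 1)*(a + 3)*(a + 2)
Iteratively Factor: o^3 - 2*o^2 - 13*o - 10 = (o - 5)*(o^2 + 3*o + 2) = (o - 5)*(o + 2)*(o + 1)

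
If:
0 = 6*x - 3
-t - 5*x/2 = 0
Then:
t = -5/4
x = 1/2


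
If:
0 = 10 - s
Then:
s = 10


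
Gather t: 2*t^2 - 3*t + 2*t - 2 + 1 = 2*t^2 - t - 1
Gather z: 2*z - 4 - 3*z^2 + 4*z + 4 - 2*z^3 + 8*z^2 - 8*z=-2*z^3 + 5*z^2 - 2*z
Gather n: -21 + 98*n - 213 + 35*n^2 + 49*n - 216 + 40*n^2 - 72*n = 75*n^2 + 75*n - 450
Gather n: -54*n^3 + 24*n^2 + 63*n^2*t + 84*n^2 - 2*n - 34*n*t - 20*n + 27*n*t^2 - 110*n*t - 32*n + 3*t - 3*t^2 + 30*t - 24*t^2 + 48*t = -54*n^3 + n^2*(63*t + 108) + n*(27*t^2 - 144*t - 54) - 27*t^2 + 81*t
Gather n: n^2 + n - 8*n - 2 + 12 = n^2 - 7*n + 10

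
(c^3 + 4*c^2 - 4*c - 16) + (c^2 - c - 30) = c^3 + 5*c^2 - 5*c - 46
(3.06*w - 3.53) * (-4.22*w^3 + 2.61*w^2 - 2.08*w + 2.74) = -12.9132*w^4 + 22.8832*w^3 - 15.5781*w^2 + 15.7268*w - 9.6722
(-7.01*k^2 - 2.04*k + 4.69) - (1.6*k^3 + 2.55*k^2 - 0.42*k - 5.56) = -1.6*k^3 - 9.56*k^2 - 1.62*k + 10.25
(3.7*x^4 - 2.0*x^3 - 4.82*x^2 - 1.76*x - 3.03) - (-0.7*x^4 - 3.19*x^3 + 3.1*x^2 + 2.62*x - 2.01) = 4.4*x^4 + 1.19*x^3 - 7.92*x^2 - 4.38*x - 1.02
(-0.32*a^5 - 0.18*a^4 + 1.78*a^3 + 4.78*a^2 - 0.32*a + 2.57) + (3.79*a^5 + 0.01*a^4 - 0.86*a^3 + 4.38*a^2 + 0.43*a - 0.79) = 3.47*a^5 - 0.17*a^4 + 0.92*a^3 + 9.16*a^2 + 0.11*a + 1.78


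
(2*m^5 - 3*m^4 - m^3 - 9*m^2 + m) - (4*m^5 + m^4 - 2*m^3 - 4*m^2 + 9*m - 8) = -2*m^5 - 4*m^4 + m^3 - 5*m^2 - 8*m + 8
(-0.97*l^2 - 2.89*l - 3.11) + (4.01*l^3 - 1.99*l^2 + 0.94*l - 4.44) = 4.01*l^3 - 2.96*l^2 - 1.95*l - 7.55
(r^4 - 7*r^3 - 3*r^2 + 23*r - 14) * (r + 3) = r^5 - 4*r^4 - 24*r^3 + 14*r^2 + 55*r - 42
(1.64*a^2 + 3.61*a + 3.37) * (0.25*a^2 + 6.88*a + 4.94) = 0.41*a^4 + 12.1857*a^3 + 33.7809*a^2 + 41.019*a + 16.6478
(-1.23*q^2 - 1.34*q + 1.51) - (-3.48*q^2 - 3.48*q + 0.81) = 2.25*q^2 + 2.14*q + 0.7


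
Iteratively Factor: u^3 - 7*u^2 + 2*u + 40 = (u + 2)*(u^2 - 9*u + 20) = (u - 5)*(u + 2)*(u - 4)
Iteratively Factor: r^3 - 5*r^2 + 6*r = (r - 2)*(r^2 - 3*r) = r*(r - 2)*(r - 3)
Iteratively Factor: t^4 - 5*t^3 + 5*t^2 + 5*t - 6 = (t - 3)*(t^3 - 2*t^2 - t + 2) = (t - 3)*(t - 2)*(t^2 - 1) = (t - 3)*(t - 2)*(t - 1)*(t + 1)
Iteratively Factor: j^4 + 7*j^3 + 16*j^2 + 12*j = (j + 3)*(j^3 + 4*j^2 + 4*j) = (j + 2)*(j + 3)*(j^2 + 2*j) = (j + 2)^2*(j + 3)*(j)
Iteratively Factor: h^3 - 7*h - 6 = (h - 3)*(h^2 + 3*h + 2) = (h - 3)*(h + 2)*(h + 1)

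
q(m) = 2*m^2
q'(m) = 4*m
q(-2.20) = 9.68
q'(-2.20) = -8.80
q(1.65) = 5.44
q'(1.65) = 6.60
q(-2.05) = 8.40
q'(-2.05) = -8.20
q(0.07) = 0.01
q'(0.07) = 0.28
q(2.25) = 10.12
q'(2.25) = 9.00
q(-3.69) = 27.23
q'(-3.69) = -14.76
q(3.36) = 22.58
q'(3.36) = 13.44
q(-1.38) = 3.81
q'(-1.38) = -5.52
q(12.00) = 288.00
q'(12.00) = 48.00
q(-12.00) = 288.00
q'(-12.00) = -48.00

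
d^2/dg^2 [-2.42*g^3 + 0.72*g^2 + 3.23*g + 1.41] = 1.44 - 14.52*g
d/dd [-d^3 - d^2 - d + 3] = -3*d^2 - 2*d - 1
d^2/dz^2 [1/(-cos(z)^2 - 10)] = 2*(2*sin(z)^4 + 19*sin(z)^2 - 11)/(cos(z)^2 + 10)^3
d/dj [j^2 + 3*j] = 2*j + 3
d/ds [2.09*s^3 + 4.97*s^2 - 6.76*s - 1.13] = 6.27*s^2 + 9.94*s - 6.76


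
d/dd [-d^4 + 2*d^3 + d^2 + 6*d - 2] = -4*d^3 + 6*d^2 + 2*d + 6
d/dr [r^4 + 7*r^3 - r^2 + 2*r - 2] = 4*r^3 + 21*r^2 - 2*r + 2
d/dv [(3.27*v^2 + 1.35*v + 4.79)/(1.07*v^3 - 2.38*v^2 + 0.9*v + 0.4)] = (-3.4989*v^4 - 2.889*v^3 - 9.2199*v^2 + 25.4164*v - 3.771)/(1.1449*v^6 - 5.0932*v^5 + 7.5904*v^4 - 3.428*v^3 - 1.094*v^2 + 0.72*v + 0.16)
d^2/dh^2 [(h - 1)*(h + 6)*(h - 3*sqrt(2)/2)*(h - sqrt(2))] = 12*h^2 - 15*sqrt(2)*h + 30*h - 25*sqrt(2) - 6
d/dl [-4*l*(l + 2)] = -8*l - 8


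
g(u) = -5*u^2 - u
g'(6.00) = -61.00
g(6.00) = -186.00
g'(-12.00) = 119.00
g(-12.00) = -708.00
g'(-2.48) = 23.80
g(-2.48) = -28.27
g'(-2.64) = 25.40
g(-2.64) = -32.21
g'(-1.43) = 13.30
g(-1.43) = -8.79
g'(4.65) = -47.50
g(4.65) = -112.76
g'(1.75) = -18.50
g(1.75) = -17.06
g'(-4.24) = 41.40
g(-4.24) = -85.65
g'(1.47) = -15.70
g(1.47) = -12.27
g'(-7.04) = 69.40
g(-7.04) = -240.77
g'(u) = -10*u - 1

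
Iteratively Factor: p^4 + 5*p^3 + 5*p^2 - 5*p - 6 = (p - 1)*(p^3 + 6*p^2 + 11*p + 6) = (p - 1)*(p + 3)*(p^2 + 3*p + 2) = (p - 1)*(p + 2)*(p + 3)*(p + 1)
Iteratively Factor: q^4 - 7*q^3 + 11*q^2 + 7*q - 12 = (q - 3)*(q^3 - 4*q^2 - q + 4) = (q - 3)*(q + 1)*(q^2 - 5*q + 4) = (q - 3)*(q - 1)*(q + 1)*(q - 4)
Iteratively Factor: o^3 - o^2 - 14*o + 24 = (o - 2)*(o^2 + o - 12) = (o - 3)*(o - 2)*(o + 4)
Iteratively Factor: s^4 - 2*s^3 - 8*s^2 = (s)*(s^3 - 2*s^2 - 8*s) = s*(s + 2)*(s^2 - 4*s) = s*(s - 4)*(s + 2)*(s)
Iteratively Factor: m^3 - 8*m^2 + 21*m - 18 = (m - 2)*(m^2 - 6*m + 9) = (m - 3)*(m - 2)*(m - 3)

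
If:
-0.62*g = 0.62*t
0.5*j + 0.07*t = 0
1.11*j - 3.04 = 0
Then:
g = 19.56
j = 2.74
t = -19.56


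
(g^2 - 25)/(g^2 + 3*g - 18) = (g^2 - 25)/(g^2 + 3*g - 18)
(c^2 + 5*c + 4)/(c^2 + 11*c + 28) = (c + 1)/(c + 7)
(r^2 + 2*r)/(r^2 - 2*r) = (r + 2)/(r - 2)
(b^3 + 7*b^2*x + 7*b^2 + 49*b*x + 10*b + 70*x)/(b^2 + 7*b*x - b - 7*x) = (b^2 + 7*b + 10)/(b - 1)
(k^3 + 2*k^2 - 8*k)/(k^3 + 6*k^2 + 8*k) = (k - 2)/(k + 2)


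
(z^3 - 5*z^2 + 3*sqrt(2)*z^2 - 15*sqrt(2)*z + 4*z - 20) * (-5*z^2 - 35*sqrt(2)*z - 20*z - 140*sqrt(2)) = -5*z^5 - 50*sqrt(2)*z^4 + 5*z^4 - 130*z^3 + 50*sqrt(2)*z^3 + 230*z^2 + 860*sqrt(2)*z^2 + 140*sqrt(2)*z + 4600*z + 2800*sqrt(2)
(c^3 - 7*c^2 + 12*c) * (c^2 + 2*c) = c^5 - 5*c^4 - 2*c^3 + 24*c^2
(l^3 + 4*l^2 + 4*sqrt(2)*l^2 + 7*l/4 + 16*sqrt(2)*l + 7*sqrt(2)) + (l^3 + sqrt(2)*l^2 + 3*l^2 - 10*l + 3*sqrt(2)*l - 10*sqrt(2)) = 2*l^3 + 7*l^2 + 5*sqrt(2)*l^2 - 33*l/4 + 19*sqrt(2)*l - 3*sqrt(2)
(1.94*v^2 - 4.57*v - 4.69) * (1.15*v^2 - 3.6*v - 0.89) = 2.231*v^4 - 12.2395*v^3 + 9.3319*v^2 + 20.9513*v + 4.1741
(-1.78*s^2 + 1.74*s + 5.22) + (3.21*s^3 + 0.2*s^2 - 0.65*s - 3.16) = 3.21*s^3 - 1.58*s^2 + 1.09*s + 2.06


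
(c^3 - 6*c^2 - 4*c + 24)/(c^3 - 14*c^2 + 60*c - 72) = (c + 2)/(c - 6)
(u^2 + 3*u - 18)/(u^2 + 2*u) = (u^2 + 3*u - 18)/(u*(u + 2))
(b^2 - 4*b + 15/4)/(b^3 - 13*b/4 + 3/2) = (2*b - 5)/(2*b^2 + 3*b - 2)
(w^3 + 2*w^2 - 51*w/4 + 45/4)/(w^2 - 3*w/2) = w + 7/2 - 15/(2*w)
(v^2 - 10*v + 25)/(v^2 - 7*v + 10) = (v - 5)/(v - 2)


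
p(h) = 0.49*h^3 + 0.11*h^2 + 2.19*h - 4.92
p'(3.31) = 19.02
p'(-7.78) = 89.46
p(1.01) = -2.09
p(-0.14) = -5.23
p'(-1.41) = 4.80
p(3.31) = 21.30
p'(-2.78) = 12.94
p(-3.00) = -23.73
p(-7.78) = -246.05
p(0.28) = -4.29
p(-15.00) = -1666.77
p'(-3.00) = 14.76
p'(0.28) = 2.37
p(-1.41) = -9.16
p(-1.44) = -9.31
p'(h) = 1.47*h^2 + 0.22*h + 2.19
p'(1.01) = 3.91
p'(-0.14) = 2.19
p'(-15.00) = 329.64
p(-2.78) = -20.69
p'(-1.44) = 4.92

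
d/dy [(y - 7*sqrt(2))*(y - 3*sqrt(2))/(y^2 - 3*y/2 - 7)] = 2*(-3*y^2 + 20*sqrt(2)*y^2 - 196*y + 126 + 140*sqrt(2))/(4*y^4 - 12*y^3 - 47*y^2 + 84*y + 196)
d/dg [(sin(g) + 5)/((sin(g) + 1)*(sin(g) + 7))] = (-10*sin(g) + cos(g)^2 - 34)*cos(g)/((sin(g) + 1)^2*(sin(g) + 7)^2)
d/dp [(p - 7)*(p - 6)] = 2*p - 13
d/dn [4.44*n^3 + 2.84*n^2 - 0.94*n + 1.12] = 13.32*n^2 + 5.68*n - 0.94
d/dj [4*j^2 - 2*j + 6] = 8*j - 2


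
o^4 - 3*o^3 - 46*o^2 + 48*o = o*(o - 8)*(o - 1)*(o + 6)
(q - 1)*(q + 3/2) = q^2 + q/2 - 3/2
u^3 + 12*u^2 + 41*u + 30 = (u + 1)*(u + 5)*(u + 6)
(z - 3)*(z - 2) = z^2 - 5*z + 6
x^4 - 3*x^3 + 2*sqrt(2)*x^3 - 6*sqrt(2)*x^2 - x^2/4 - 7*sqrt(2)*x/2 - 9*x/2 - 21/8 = (x - 7/2)*(x + 3*sqrt(2)/2)*(sqrt(2)*x/2 + 1/2)*(sqrt(2)*x + sqrt(2)/2)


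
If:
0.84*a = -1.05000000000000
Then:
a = -1.25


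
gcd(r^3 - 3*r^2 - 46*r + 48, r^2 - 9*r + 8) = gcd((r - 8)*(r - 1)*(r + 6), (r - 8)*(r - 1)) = r^2 - 9*r + 8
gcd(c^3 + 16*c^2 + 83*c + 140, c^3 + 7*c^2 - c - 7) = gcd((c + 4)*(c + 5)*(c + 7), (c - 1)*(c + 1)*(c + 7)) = c + 7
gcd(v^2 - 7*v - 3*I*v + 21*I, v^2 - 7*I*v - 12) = v - 3*I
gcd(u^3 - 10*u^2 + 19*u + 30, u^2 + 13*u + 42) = 1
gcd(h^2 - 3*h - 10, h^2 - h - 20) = h - 5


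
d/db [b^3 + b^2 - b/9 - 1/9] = 3*b^2 + 2*b - 1/9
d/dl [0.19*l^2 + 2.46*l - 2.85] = 0.38*l + 2.46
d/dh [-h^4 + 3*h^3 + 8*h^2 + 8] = h*(-4*h^2 + 9*h + 16)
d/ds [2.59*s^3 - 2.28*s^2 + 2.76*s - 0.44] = 7.77*s^2 - 4.56*s + 2.76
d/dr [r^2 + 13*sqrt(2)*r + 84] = 2*r + 13*sqrt(2)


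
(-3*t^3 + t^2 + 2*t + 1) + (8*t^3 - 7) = 5*t^3 + t^2 + 2*t - 6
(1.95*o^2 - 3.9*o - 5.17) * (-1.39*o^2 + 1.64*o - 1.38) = -2.7105*o^4 + 8.619*o^3 - 1.9007*o^2 - 3.0968*o + 7.1346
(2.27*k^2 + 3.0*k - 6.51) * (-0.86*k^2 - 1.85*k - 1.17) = -1.9522*k^4 - 6.7795*k^3 - 2.6073*k^2 + 8.5335*k + 7.6167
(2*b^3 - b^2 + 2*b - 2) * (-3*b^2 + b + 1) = -6*b^5 + 5*b^4 - 5*b^3 + 7*b^2 - 2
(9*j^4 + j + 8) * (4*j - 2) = 36*j^5 - 18*j^4 + 4*j^2 + 30*j - 16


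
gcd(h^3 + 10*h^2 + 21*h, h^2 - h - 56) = h + 7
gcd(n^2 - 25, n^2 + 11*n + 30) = n + 5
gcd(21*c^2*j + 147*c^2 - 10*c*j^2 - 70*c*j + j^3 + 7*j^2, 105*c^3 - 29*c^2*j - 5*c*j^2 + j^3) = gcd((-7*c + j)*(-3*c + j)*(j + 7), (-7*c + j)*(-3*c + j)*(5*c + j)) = 21*c^2 - 10*c*j + j^2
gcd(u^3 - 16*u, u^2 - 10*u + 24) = u - 4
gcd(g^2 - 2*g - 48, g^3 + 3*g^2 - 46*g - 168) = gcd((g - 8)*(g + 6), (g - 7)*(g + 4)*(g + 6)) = g + 6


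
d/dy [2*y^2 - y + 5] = 4*y - 1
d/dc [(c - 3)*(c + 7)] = 2*c + 4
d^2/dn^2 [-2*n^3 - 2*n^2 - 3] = -12*n - 4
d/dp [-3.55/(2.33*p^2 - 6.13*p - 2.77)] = (16.543*p - 21.7615)/(-2.33*p^2 + 6.13*p + 2.77)^2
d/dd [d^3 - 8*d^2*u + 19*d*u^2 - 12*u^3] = 3*d^2 - 16*d*u + 19*u^2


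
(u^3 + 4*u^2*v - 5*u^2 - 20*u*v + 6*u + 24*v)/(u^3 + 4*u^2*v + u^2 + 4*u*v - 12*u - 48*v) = (u - 2)/(u + 4)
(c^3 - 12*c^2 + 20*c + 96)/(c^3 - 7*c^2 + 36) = (c - 8)/(c - 3)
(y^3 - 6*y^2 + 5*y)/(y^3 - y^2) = (y - 5)/y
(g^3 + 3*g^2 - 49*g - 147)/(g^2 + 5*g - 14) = (g^2 - 4*g - 21)/(g - 2)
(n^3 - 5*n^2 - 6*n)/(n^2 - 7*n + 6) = n*(n + 1)/(n - 1)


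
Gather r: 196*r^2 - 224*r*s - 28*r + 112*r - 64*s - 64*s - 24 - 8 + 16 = 196*r^2 + r*(84 - 224*s) - 128*s - 16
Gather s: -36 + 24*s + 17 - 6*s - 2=18*s - 21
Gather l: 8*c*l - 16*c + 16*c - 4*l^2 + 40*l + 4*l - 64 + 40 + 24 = -4*l^2 + l*(8*c + 44)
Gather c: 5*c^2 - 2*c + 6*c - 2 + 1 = 5*c^2 + 4*c - 1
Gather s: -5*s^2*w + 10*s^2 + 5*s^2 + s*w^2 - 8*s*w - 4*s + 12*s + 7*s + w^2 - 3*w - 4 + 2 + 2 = s^2*(15 - 5*w) + s*(w^2 - 8*w + 15) + w^2 - 3*w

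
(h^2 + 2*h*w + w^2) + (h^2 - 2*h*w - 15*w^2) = 2*h^2 - 14*w^2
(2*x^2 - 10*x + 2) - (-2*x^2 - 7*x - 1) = 4*x^2 - 3*x + 3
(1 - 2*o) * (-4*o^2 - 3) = 8*o^3 - 4*o^2 + 6*o - 3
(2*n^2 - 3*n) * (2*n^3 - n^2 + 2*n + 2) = 4*n^5 - 8*n^4 + 7*n^3 - 2*n^2 - 6*n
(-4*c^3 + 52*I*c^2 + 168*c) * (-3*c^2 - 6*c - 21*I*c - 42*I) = 12*c^5 + 24*c^4 - 72*I*c^4 + 588*c^3 - 144*I*c^3 + 1176*c^2 - 3528*I*c^2 - 7056*I*c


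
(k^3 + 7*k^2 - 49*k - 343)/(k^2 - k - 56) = (k^2 - 49)/(k - 8)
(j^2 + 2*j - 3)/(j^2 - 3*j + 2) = (j + 3)/(j - 2)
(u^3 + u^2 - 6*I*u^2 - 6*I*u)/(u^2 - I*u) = (u^2 + u - 6*I*u - 6*I)/(u - I)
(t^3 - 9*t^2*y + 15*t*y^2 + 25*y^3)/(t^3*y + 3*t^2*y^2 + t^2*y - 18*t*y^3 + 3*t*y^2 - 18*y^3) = (t^3 - 9*t^2*y + 15*t*y^2 + 25*y^3)/(y*(t^3 + 3*t^2*y + t^2 - 18*t*y^2 + 3*t*y - 18*y^2))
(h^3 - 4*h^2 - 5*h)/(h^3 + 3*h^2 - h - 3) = h*(h - 5)/(h^2 + 2*h - 3)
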